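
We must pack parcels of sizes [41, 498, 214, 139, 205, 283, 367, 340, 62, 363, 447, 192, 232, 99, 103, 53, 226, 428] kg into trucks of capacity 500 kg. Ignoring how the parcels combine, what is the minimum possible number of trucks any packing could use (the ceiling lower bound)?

9

Total size = 41 + 498 + 214 + 139 + 205 + 283 + 367 + 340 + 62 + 363 + 447 + 192 + 232 + 99 + 103 + 53 + 226 + 428 = 4292 kg.
⌈4292 / 500⌉ = 9.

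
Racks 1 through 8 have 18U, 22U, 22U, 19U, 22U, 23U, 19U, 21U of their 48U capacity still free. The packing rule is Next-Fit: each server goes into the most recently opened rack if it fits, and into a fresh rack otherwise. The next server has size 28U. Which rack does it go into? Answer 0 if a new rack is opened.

Next-Fit only looks at rack 8, which has 21U free.
28U does not fit, so a new rack is opened.

0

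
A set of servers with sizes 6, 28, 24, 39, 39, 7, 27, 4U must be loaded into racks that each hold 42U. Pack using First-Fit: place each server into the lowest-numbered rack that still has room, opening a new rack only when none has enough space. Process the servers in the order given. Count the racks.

Put 6U in rack 1; 36U remain.
Put 28U in rack 1; 8U remain.
Put 24U in rack 2; 18U remain.
Put 39U in rack 3; 3U remain.
Put 39U in rack 4; 3U remain.
Put 7U in rack 1; 1U remain.
Put 27U in rack 5; 15U remain.
Put 4U in rack 2; 14U remain.

5 racks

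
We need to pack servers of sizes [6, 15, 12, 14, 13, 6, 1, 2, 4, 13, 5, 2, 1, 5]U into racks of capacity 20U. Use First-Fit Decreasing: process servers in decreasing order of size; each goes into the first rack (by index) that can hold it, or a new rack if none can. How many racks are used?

5

Sorted descending: 15, 14, 13, 13, 12, 6, 6, 5, 5, 4, 2, 2, 1, 1.
rack 1: place 15U, 5U left
rack 2: place 14U, 6U left
rack 3: place 13U, 7U left
rack 4: place 13U, 7U left
rack 5: place 12U, 8U left
rack 2: place 6U, 0U left
rack 3: place 6U, 1U left
rack 1: place 5U, 0U left
rack 4: place 5U, 2U left
rack 5: place 4U, 4U left
rack 4: place 2U, 0U left
rack 5: place 2U, 2U left
rack 3: place 1U, 0U left
rack 5: place 1U, 1U left
Final racks: [15,5] [14,6] [13,6,1] [13,5,2] [12,4,2,1].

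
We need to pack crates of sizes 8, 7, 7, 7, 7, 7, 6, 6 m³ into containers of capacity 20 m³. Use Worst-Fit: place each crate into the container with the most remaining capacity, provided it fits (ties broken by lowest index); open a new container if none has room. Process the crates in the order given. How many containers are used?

3 containers

Put 8 m³ in container 1; 12 m³ remain.
Put 7 m³ in container 1; 5 m³ remain.
Put 7 m³ in container 2; 13 m³ remain.
Put 7 m³ in container 2; 6 m³ remain.
Put 7 m³ in container 3; 13 m³ remain.
Put 7 m³ in container 3; 6 m³ remain.
Put 6 m³ in container 2; 0 m³ remain.
Put 6 m³ in container 3; 0 m³ remain.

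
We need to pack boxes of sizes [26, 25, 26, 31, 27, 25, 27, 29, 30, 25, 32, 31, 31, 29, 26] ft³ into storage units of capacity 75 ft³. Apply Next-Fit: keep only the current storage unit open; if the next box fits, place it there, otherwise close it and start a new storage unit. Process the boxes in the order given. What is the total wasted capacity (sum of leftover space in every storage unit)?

180

26 ft³ → storage unit 1 (remaining 49 ft³)
25 ft³ → storage unit 1 (remaining 24 ft³)
26 ft³ → storage unit 2 (remaining 49 ft³)
31 ft³ → storage unit 2 (remaining 18 ft³)
27 ft³ → storage unit 3 (remaining 48 ft³)
25 ft³ → storage unit 3 (remaining 23 ft³)
27 ft³ → storage unit 4 (remaining 48 ft³)
29 ft³ → storage unit 4 (remaining 19 ft³)
30 ft³ → storage unit 5 (remaining 45 ft³)
25 ft³ → storage unit 5 (remaining 20 ft³)
32 ft³ → storage unit 6 (remaining 43 ft³)
31 ft³ → storage unit 6 (remaining 12 ft³)
31 ft³ → storage unit 7 (remaining 44 ft³)
29 ft³ → storage unit 7 (remaining 15 ft³)
26 ft³ → storage unit 8 (remaining 49 ft³)
8 storage units × 75 ft³ = 600 ft³; used 420 ft³; unused 180 ft³.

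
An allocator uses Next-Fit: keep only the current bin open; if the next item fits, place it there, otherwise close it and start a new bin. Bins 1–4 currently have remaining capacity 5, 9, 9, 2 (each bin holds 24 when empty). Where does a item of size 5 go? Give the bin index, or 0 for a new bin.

Next-Fit only looks at bin 4, which has 2 free.
5 does not fit, so a new bin is opened.

0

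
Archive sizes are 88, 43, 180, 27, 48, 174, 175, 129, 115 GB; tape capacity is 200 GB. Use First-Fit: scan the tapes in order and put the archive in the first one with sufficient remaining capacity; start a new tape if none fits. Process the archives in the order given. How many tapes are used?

6

tape 1: place 88 GB, 112 GB left
tape 1: place 43 GB, 69 GB left
tape 2: place 180 GB, 20 GB left
tape 1: place 27 GB, 42 GB left
tape 3: place 48 GB, 152 GB left
tape 4: place 174 GB, 26 GB left
tape 5: place 175 GB, 25 GB left
tape 3: place 129 GB, 23 GB left
tape 6: place 115 GB, 85 GB left
Final tapes: [88,43,27] [180] [48,129] [174] [175] [115].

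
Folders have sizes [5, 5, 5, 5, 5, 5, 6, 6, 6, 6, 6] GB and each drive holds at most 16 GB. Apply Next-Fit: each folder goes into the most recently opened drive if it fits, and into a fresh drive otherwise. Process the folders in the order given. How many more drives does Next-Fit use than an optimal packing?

1

Next-Fit: [5,5,5] [5,5,5] [6,6] [6,6] [6] → 5 drives.
Total size 60 GB; any packing needs at least ⌈60/16⌉ = 4 drives.
An optimal packing achieves that bound: [6,6] [6,5,5] [6,5,5] [6,5,5] → 4 drives.
Excess: 5 − 4 = 1.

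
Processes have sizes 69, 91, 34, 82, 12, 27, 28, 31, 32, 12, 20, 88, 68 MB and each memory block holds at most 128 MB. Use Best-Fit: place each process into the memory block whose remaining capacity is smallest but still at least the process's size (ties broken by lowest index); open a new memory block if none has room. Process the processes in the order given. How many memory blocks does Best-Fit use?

6 memory blocks

memory block 1: place 69 MB, 59 MB left
memory block 2: place 91 MB, 37 MB left
memory block 2: place 34 MB, 3 MB left
memory block 3: place 82 MB, 46 MB left
memory block 3: place 12 MB, 34 MB left
memory block 3: place 27 MB, 7 MB left
memory block 1: place 28 MB, 31 MB left
memory block 1: place 31 MB, 0 MB left
memory block 4: place 32 MB, 96 MB left
memory block 4: place 12 MB, 84 MB left
memory block 4: place 20 MB, 64 MB left
memory block 5: place 88 MB, 40 MB left
memory block 6: place 68 MB, 60 MB left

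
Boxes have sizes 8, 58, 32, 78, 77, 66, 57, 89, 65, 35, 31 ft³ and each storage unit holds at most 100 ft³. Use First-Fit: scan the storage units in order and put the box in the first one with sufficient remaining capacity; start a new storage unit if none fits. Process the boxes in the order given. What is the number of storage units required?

7

storage unit 1: place 8 ft³, 92 ft³ left
storage unit 1: place 58 ft³, 34 ft³ left
storage unit 1: place 32 ft³, 2 ft³ left
storage unit 2: place 78 ft³, 22 ft³ left
storage unit 3: place 77 ft³, 23 ft³ left
storage unit 4: place 66 ft³, 34 ft³ left
storage unit 5: place 57 ft³, 43 ft³ left
storage unit 6: place 89 ft³, 11 ft³ left
storage unit 7: place 65 ft³, 35 ft³ left
storage unit 5: place 35 ft³, 8 ft³ left
storage unit 4: place 31 ft³, 3 ft³ left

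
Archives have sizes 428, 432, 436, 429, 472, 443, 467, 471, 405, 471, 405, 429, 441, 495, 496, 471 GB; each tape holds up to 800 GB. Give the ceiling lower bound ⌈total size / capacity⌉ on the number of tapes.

9

Total size = 428 + 432 + 436 + 429 + 472 + 443 + 467 + 471 + 405 + 471 + 405 + 429 + 441 + 495 + 496 + 471 = 7191 GB.
⌈7191 / 800⌉ = 9.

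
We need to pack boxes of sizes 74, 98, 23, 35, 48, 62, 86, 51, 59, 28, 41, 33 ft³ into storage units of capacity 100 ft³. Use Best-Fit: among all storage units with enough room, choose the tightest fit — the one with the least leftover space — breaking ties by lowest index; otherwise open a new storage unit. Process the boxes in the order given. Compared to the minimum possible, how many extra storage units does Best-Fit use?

0

Best-Fit: [74,23] [98] [35,48] [62,28] [86] [51,33] [59,41] → 7 storage units.
Total size 638 ft³; any packing needs at least ⌈638/100⌉ = 7 storage units.
So 7 is already optimal.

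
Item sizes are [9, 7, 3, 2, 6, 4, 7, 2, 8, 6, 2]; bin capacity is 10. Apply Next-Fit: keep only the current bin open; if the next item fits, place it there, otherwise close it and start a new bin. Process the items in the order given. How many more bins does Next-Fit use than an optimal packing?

1

Next-Fit: [9] [7,3] [2,6] [4] [7,2] [8] [6,2] → 7 bins.
Total size 56; any packing needs at least ⌈56/10⌉ = 6 bins.
An optimal packing achieves that bound: [9] [8,2] [7,3] [7,2] [6,4] [6,2] → 6 bins.
Excess: 7 − 6 = 1.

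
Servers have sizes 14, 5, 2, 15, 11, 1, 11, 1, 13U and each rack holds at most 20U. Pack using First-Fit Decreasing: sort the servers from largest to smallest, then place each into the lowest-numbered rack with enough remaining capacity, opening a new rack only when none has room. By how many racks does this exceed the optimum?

First-Fit Decreasing: [15,5] [14,2,1,1] [13] [11] [11] → 5 racks.
5 servers exceed 10U (half the capacity), and no two of those can share a rack, so at least 5 racks are needed.
So 5 is already optimal.

0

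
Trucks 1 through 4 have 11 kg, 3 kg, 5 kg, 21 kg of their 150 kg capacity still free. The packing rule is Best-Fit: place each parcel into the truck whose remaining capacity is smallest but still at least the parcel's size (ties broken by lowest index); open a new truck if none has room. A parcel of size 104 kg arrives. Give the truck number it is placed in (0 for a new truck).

0

No truck has ≥ 104 kg free, so a new truck is opened.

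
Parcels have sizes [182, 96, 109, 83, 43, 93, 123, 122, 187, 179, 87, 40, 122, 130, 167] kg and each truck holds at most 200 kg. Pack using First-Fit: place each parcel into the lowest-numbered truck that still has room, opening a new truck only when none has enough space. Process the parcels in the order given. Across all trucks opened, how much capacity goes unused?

437

Put 182 kg in truck 1; 18 kg remain.
Put 96 kg in truck 2; 104 kg remain.
Put 109 kg in truck 3; 91 kg remain.
Put 83 kg in truck 2; 21 kg remain.
Put 43 kg in truck 3; 48 kg remain.
Put 93 kg in truck 4; 107 kg remain.
Put 123 kg in truck 5; 77 kg remain.
Put 122 kg in truck 6; 78 kg remain.
Put 187 kg in truck 7; 13 kg remain.
Put 179 kg in truck 8; 21 kg remain.
Put 87 kg in truck 4; 20 kg remain.
Put 40 kg in truck 3; 8 kg remain.
Put 122 kg in truck 9; 78 kg remain.
Put 130 kg in truck 10; 70 kg remain.
Put 167 kg in truck 11; 33 kg remain.
11 trucks × 200 kg = 2200 kg; used 1763 kg; unused 437 kg.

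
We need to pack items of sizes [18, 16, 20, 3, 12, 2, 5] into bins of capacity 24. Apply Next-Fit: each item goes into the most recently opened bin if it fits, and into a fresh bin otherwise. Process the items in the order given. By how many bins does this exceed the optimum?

Next-Fit: [18] [16] [20,3] [12,2,5] → 4 bins.
Total size 76; any packing needs at least ⌈76/24⌉ = 4 bins.
So 4 is already optimal.

0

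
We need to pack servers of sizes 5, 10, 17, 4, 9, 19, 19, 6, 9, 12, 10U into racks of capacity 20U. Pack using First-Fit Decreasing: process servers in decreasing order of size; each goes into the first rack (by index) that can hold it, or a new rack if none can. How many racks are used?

7

Sorted descending: 19, 19, 17, 12, 10, 10, 9, 9, 6, 5, 4.
rack 1: place 19U, 1U left
rack 2: place 19U, 1U left
rack 3: place 17U, 3U left
rack 4: place 12U, 8U left
rack 5: place 10U, 10U left
rack 5: place 10U, 0U left
rack 6: place 9U, 11U left
rack 6: place 9U, 2U left
rack 4: place 6U, 2U left
rack 7: place 5U, 15U left
rack 7: place 4U, 11U left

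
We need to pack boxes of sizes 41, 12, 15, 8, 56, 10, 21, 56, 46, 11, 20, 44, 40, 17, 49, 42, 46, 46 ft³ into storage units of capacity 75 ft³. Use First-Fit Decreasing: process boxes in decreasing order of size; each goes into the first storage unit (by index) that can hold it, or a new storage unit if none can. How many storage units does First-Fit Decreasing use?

Sorted descending: 56, 56, 49, 46, 46, 46, 44, 42, 41, 40, 21, 20, 17, 15, 12, 11, 10, 8.
storage unit 1: place 56 ft³, 19 ft³ left
storage unit 2: place 56 ft³, 19 ft³ left
storage unit 3: place 49 ft³, 26 ft³ left
storage unit 4: place 46 ft³, 29 ft³ left
storage unit 5: place 46 ft³, 29 ft³ left
storage unit 6: place 46 ft³, 29 ft³ left
storage unit 7: place 44 ft³, 31 ft³ left
storage unit 8: place 42 ft³, 33 ft³ left
storage unit 9: place 41 ft³, 34 ft³ left
storage unit 10: place 40 ft³, 35 ft³ left
storage unit 3: place 21 ft³, 5 ft³ left
storage unit 4: place 20 ft³, 9 ft³ left
storage unit 1: place 17 ft³, 2 ft³ left
storage unit 2: place 15 ft³, 4 ft³ left
storage unit 5: place 12 ft³, 17 ft³ left
storage unit 5: place 11 ft³, 6 ft³ left
storage unit 6: place 10 ft³, 19 ft³ left
storage unit 4: place 8 ft³, 1 ft³ left

10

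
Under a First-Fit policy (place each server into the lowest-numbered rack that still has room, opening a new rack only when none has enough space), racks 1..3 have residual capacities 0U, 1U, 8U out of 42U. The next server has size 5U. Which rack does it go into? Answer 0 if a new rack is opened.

3

Racks with room: rack 3 (8U).
The first with room is rack 3.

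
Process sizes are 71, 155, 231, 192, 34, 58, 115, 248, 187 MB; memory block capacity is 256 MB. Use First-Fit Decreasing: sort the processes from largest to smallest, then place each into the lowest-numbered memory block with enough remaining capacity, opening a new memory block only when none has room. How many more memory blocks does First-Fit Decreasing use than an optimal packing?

0

First-Fit Decreasing: [248] [231] [192,58] [187,34] [155,71] [115] → 6 memory blocks.
Total size 1291 MB; any packing needs at least ⌈1291/256⌉ = 6 memory blocks.
So 6 is already optimal.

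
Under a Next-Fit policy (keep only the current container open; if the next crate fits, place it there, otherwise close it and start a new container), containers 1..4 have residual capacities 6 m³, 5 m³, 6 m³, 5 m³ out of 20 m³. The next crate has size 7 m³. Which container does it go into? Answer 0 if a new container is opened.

0

Next-Fit only looks at container 4, which has 5 m³ free.
7 m³ does not fit, so a new container is opened.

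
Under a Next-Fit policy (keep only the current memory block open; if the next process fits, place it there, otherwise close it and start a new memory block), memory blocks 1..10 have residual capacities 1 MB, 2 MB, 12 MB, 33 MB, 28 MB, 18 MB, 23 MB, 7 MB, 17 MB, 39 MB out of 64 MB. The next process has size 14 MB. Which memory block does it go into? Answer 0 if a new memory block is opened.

10

Next-Fit only looks at memory block 10, which has 39 MB free.
14 MB fits there.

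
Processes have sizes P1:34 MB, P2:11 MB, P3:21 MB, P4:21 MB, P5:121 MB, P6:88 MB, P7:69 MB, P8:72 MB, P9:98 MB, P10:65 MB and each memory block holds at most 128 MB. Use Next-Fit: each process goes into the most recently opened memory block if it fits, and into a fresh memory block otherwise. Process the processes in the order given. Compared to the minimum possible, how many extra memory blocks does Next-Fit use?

Next-Fit: [34,11,21,21] [121] [88] [69] [72] [98] [65] → 7 memory blocks.
6 processes exceed 64 MB (half the capacity), and no two of those can share a memory block, so at least 6 memory blocks are needed.
An optimal packing achieves that bound: [121] [98,21] [88,34] [72,21,11] [69] [65] → 6 memory blocks.
Excess: 7 − 6 = 1.

1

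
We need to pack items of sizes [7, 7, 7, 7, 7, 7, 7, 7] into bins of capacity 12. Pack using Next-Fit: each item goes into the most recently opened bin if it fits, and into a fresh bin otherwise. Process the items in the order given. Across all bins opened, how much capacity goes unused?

7 → bin 1 (remaining 5)
7 → bin 2 (remaining 5)
7 → bin 3 (remaining 5)
7 → bin 4 (remaining 5)
7 → bin 5 (remaining 5)
7 → bin 6 (remaining 5)
7 → bin 7 (remaining 5)
7 → bin 8 (remaining 5)
8 bins × 12 = 96; used 56; unused 40.

40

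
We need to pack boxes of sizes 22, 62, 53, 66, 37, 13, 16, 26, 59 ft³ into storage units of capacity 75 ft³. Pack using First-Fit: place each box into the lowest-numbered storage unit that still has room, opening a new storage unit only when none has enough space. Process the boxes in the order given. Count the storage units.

22 ft³ → storage unit 1 (remaining 53 ft³)
62 ft³ → storage unit 2 (remaining 13 ft³)
53 ft³ → storage unit 1 (remaining 0 ft³)
66 ft³ → storage unit 3 (remaining 9 ft³)
37 ft³ → storage unit 4 (remaining 38 ft³)
13 ft³ → storage unit 2 (remaining 0 ft³)
16 ft³ → storage unit 4 (remaining 22 ft³)
26 ft³ → storage unit 5 (remaining 49 ft³)
59 ft³ → storage unit 6 (remaining 16 ft³)

6 storage units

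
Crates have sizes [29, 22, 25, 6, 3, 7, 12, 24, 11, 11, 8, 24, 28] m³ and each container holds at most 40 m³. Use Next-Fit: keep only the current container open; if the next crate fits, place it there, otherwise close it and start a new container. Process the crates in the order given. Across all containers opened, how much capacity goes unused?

110

29 m³ → container 1 (remaining 11 m³)
22 m³ → container 2 (remaining 18 m³)
25 m³ → container 3 (remaining 15 m³)
6 m³ → container 3 (remaining 9 m³)
3 m³ → container 3 (remaining 6 m³)
7 m³ → container 4 (remaining 33 m³)
12 m³ → container 4 (remaining 21 m³)
24 m³ → container 5 (remaining 16 m³)
11 m³ → container 5 (remaining 5 m³)
11 m³ → container 6 (remaining 29 m³)
8 m³ → container 6 (remaining 21 m³)
24 m³ → container 7 (remaining 16 m³)
28 m³ → container 8 (remaining 12 m³)
8 containers × 40 m³ = 320 m³; used 210 m³; unused 110 m³.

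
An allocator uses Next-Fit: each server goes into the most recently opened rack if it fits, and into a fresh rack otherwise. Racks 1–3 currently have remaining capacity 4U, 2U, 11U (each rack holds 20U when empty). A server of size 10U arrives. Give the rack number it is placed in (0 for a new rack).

3

Next-Fit only looks at rack 3, which has 11U free.
10U fits there.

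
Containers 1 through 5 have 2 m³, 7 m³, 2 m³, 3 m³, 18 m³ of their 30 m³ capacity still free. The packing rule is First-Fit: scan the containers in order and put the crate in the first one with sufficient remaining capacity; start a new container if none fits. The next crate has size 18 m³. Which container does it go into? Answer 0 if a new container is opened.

Containers with room: container 5 (18 m³).
The first with room is container 5.

5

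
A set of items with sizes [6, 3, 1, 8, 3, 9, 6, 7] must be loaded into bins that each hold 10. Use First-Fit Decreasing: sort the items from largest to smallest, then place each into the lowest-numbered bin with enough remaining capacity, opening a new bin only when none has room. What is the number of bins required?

5

Sorted descending: 9, 8, 7, 6, 6, 3, 3, 1.
9 → bin 1 (remaining 1)
8 → bin 2 (remaining 2)
7 → bin 3 (remaining 3)
6 → bin 4 (remaining 4)
6 → bin 5 (remaining 4)
3 → bin 3 (remaining 0)
3 → bin 4 (remaining 1)
1 → bin 1 (remaining 0)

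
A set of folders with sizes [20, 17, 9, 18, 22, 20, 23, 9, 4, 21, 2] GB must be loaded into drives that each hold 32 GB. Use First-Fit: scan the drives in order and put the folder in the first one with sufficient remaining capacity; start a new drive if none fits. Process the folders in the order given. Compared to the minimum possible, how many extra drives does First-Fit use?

First-Fit: [20,9,2] [17,9,4] [18] [22] [20] [23] [21] → 7 drives.
7 folders exceed 16 GB (half the capacity), and no two of those can share a drive, so at least 7 drives are needed.
So 7 is already optimal.

0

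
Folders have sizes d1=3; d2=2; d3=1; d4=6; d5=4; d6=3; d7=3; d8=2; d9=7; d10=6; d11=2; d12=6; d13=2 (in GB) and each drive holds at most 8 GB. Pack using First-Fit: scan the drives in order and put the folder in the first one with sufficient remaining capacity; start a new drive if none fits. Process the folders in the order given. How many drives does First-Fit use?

drive 1: place d1 (3 GB), 5 GB left
drive 1: place d2 (2 GB), 3 GB left
drive 1: place d3 (1 GB), 2 GB left
drive 2: place d4 (6 GB), 2 GB left
drive 3: place d5 (4 GB), 4 GB left
drive 3: place d6 (3 GB), 1 GB left
drive 4: place d7 (3 GB), 5 GB left
drive 1: place d8 (2 GB), 0 GB left
drive 5: place d9 (7 GB), 1 GB left
drive 6: place d10 (6 GB), 2 GB left
drive 2: place d11 (2 GB), 0 GB left
drive 7: place d12 (6 GB), 2 GB left
drive 4: place d13 (2 GB), 3 GB left

7 drives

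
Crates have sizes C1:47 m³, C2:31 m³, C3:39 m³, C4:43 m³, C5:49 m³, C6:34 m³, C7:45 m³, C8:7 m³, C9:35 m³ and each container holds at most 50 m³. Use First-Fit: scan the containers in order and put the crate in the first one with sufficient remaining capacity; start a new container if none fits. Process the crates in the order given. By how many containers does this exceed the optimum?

0

First-Fit: [47] [31,7] [39] [43] [49] [34] [45] [35] → 8 containers.
8 crates exceed 25 m³ (half the capacity), and no two of those can share a container, so at least 8 containers are needed.
So 8 is already optimal.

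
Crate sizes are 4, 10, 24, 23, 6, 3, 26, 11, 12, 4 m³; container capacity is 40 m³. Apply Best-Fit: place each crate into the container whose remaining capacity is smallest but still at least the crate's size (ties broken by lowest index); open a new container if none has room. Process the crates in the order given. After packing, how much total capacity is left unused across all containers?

Put 4 m³ in container 1; 36 m³ remain.
Put 10 m³ in container 1; 26 m³ remain.
Put 24 m³ in container 1; 2 m³ remain.
Put 23 m³ in container 2; 17 m³ remain.
Put 6 m³ in container 2; 11 m³ remain.
Put 3 m³ in container 2; 8 m³ remain.
Put 26 m³ in container 3; 14 m³ remain.
Put 11 m³ in container 3; 3 m³ remain.
Put 12 m³ in container 4; 28 m³ remain.
Put 4 m³ in container 2; 4 m³ remain.
4 containers × 40 m³ = 160 m³; used 123 m³; unused 37 m³.

37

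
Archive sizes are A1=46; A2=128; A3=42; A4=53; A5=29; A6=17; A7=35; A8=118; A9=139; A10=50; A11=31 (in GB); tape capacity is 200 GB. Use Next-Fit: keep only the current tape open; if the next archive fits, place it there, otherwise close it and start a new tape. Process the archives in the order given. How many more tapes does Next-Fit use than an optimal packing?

1

Next-Fit: [46,128] [42,53,29,17,35] [118] [139,50] [31] → 5 tapes.
Total size 688 GB; any packing needs at least ⌈688/200⌉ = 4 tapes.
An optimal packing achieves that bound: [139,53] [128,50,17] [118,46,35] [42,31,29] → 4 tapes.
Excess: 5 − 4 = 1.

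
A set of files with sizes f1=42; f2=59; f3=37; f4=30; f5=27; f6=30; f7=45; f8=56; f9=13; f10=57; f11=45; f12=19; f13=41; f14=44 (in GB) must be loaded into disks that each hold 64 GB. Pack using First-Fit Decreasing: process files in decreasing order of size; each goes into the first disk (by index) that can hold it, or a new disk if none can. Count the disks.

10

Sorted descending: 59, 57, 56, 45, 45, 44, 42, 41, 37, 30, 30, 27, 19, 13.
Put 59 GB in disk 1; 5 GB remain.
Put 57 GB in disk 2; 7 GB remain.
Put 56 GB in disk 3; 8 GB remain.
Put 45 GB in disk 4; 19 GB remain.
Put 45 GB in disk 5; 19 GB remain.
Put 44 GB in disk 6; 20 GB remain.
Put 42 GB in disk 7; 22 GB remain.
Put 41 GB in disk 8; 23 GB remain.
Put 37 GB in disk 9; 27 GB remain.
Put 30 GB in disk 10; 34 GB remain.
Put 30 GB in disk 10; 4 GB remain.
Put 27 GB in disk 9; 0 GB remain.
Put 19 GB in disk 4; 0 GB remain.
Put 13 GB in disk 5; 6 GB remain.
Final disks: [59] [57] [56] [45,19] [45,13] [44] [42] [41] [37,27] [30,30].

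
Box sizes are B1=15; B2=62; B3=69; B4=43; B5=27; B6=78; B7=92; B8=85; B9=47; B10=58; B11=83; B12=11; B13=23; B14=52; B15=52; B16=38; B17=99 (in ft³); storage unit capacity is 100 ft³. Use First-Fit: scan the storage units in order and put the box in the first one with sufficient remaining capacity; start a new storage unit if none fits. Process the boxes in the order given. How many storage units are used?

storage unit 1: place B1 (15 ft³), 85 ft³ left
storage unit 1: place B2 (62 ft³), 23 ft³ left
storage unit 2: place B3 (69 ft³), 31 ft³ left
storage unit 3: place B4 (43 ft³), 57 ft³ left
storage unit 2: place B5 (27 ft³), 4 ft³ left
storage unit 4: place B6 (78 ft³), 22 ft³ left
storage unit 5: place B7 (92 ft³), 8 ft³ left
storage unit 6: place B8 (85 ft³), 15 ft³ left
storage unit 3: place B9 (47 ft³), 10 ft³ left
storage unit 7: place B10 (58 ft³), 42 ft³ left
storage unit 8: place B11 (83 ft³), 17 ft³ left
storage unit 1: place B12 (11 ft³), 12 ft³ left
storage unit 7: place B13 (23 ft³), 19 ft³ left
storage unit 9: place B14 (52 ft³), 48 ft³ left
storage unit 10: place B15 (52 ft³), 48 ft³ left
storage unit 9: place B16 (38 ft³), 10 ft³ left
storage unit 11: place B17 (99 ft³), 1 ft³ left

11 storage units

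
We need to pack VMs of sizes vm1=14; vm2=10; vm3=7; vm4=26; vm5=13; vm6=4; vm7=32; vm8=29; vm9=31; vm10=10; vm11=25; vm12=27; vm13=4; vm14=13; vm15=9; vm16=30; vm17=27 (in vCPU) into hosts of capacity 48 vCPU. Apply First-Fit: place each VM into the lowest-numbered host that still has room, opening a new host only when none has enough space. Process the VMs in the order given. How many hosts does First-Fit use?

vm1 (14 vCPU) → host 1 (remaining 34 vCPU)
vm2 (10 vCPU) → host 1 (remaining 24 vCPU)
vm3 (7 vCPU) → host 1 (remaining 17 vCPU)
vm4 (26 vCPU) → host 2 (remaining 22 vCPU)
vm5 (13 vCPU) → host 1 (remaining 4 vCPU)
vm6 (4 vCPU) → host 1 (remaining 0 vCPU)
vm7 (32 vCPU) → host 3 (remaining 16 vCPU)
vm8 (29 vCPU) → host 4 (remaining 19 vCPU)
vm9 (31 vCPU) → host 5 (remaining 17 vCPU)
vm10 (10 vCPU) → host 2 (remaining 12 vCPU)
vm11 (25 vCPU) → host 6 (remaining 23 vCPU)
vm12 (27 vCPU) → host 7 (remaining 21 vCPU)
vm13 (4 vCPU) → host 2 (remaining 8 vCPU)
vm14 (13 vCPU) → host 3 (remaining 3 vCPU)
vm15 (9 vCPU) → host 4 (remaining 10 vCPU)
vm16 (30 vCPU) → host 8 (remaining 18 vCPU)
vm17 (27 vCPU) → host 9 (remaining 21 vCPU)

9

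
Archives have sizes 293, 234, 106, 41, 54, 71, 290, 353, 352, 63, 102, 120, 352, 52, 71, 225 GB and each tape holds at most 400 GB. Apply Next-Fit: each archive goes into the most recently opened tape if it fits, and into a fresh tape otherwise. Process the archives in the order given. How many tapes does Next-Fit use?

tape 1: place 293 GB, 107 GB left
tape 2: place 234 GB, 166 GB left
tape 2: place 106 GB, 60 GB left
tape 2: place 41 GB, 19 GB left
tape 3: place 54 GB, 346 GB left
tape 3: place 71 GB, 275 GB left
tape 4: place 290 GB, 110 GB left
tape 5: place 353 GB, 47 GB left
tape 6: place 352 GB, 48 GB left
tape 7: place 63 GB, 337 GB left
tape 7: place 102 GB, 235 GB left
tape 7: place 120 GB, 115 GB left
tape 8: place 352 GB, 48 GB left
tape 9: place 52 GB, 348 GB left
tape 9: place 71 GB, 277 GB left
tape 9: place 225 GB, 52 GB left

9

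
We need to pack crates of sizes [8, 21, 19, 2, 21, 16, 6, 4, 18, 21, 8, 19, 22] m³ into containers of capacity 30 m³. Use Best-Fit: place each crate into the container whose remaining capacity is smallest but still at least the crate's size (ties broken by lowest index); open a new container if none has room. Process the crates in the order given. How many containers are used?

container 1: place 8 m³, 22 m³ left
container 1: place 21 m³, 1 m³ left
container 2: place 19 m³, 11 m³ left
container 2: place 2 m³, 9 m³ left
container 3: place 21 m³, 9 m³ left
container 4: place 16 m³, 14 m³ left
container 2: place 6 m³, 3 m³ left
container 3: place 4 m³, 5 m³ left
container 5: place 18 m³, 12 m³ left
container 6: place 21 m³, 9 m³ left
container 6: place 8 m³, 1 m³ left
container 7: place 19 m³, 11 m³ left
container 8: place 22 m³, 8 m³ left

8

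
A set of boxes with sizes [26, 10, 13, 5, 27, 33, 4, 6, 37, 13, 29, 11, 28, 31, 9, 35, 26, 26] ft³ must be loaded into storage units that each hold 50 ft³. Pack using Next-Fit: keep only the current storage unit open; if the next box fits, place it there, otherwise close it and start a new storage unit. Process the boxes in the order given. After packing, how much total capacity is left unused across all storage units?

131

storage unit 1: place 26 ft³, 24 ft³ left
storage unit 1: place 10 ft³, 14 ft³ left
storage unit 1: place 13 ft³, 1 ft³ left
storage unit 2: place 5 ft³, 45 ft³ left
storage unit 2: place 27 ft³, 18 ft³ left
storage unit 3: place 33 ft³, 17 ft³ left
storage unit 3: place 4 ft³, 13 ft³ left
storage unit 3: place 6 ft³, 7 ft³ left
storage unit 4: place 37 ft³, 13 ft³ left
storage unit 4: place 13 ft³, 0 ft³ left
storage unit 5: place 29 ft³, 21 ft³ left
storage unit 5: place 11 ft³, 10 ft³ left
storage unit 6: place 28 ft³, 22 ft³ left
storage unit 7: place 31 ft³, 19 ft³ left
storage unit 7: place 9 ft³, 10 ft³ left
storage unit 8: place 35 ft³, 15 ft³ left
storage unit 9: place 26 ft³, 24 ft³ left
storage unit 10: place 26 ft³, 24 ft³ left
10 storage units × 50 ft³ = 500 ft³; used 369 ft³; unused 131 ft³.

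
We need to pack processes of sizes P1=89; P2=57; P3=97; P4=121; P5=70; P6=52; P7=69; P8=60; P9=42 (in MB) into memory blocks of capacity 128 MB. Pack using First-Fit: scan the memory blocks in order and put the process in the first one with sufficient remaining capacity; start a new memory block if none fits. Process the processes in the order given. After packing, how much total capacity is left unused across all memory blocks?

Put P1 (89 MB) in memory block 1; 39 MB remain.
Put P2 (57 MB) in memory block 2; 71 MB remain.
Put P3 (97 MB) in memory block 3; 31 MB remain.
Put P4 (121 MB) in memory block 4; 7 MB remain.
Put P5 (70 MB) in memory block 2; 1 MB remain.
Put P6 (52 MB) in memory block 5; 76 MB remain.
Put P7 (69 MB) in memory block 5; 7 MB remain.
Put P8 (60 MB) in memory block 6; 68 MB remain.
Put P9 (42 MB) in memory block 6; 26 MB remain.
6 memory blocks × 128 MB = 768 MB; used 657 MB; unused 111 MB.

111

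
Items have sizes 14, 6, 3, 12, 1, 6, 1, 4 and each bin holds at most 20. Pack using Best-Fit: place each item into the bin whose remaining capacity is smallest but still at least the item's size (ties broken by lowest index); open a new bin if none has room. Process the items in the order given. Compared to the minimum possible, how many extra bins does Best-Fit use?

0

Best-Fit: [14,6] [3,12,1,1] [6,4] → 3 bins.
Total size 47; any packing needs at least ⌈47/20⌉ = 3 bins.
So 3 is already optimal.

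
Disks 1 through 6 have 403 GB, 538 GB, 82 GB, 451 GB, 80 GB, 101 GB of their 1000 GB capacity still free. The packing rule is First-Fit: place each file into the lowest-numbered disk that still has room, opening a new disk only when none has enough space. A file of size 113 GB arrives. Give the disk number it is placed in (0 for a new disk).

1

Disks with room: disk 1 (403 GB), disk 2 (538 GB), disk 4 (451 GB).
The first with room is disk 1.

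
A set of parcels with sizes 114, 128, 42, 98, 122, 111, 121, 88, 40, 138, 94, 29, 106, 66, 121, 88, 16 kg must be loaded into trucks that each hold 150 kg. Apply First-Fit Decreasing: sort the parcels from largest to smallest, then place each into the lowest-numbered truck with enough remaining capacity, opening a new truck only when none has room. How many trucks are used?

Sorted descending: 138, 128, 122, 121, 121, 114, 111, 106, 98, 94, 88, 88, 66, 42, 40, 29, 16.
Put 138 kg in truck 1; 12 kg remain.
Put 128 kg in truck 2; 22 kg remain.
Put 122 kg in truck 3; 28 kg remain.
Put 121 kg in truck 4; 29 kg remain.
Put 121 kg in truck 5; 29 kg remain.
Put 114 kg in truck 6; 36 kg remain.
Put 111 kg in truck 7; 39 kg remain.
Put 106 kg in truck 8; 44 kg remain.
Put 98 kg in truck 9; 52 kg remain.
Put 94 kg in truck 10; 56 kg remain.
Put 88 kg in truck 11; 62 kg remain.
Put 88 kg in truck 12; 62 kg remain.
Put 66 kg in truck 13; 84 kg remain.
Put 42 kg in truck 8; 2 kg remain.
Put 40 kg in truck 9; 12 kg remain.
Put 29 kg in truck 4; 0 kg remain.
Put 16 kg in truck 2; 6 kg remain.
Final trucks: [138] [128,16] [122] [121,29] [121] [114] [111] [106,42] [98,40] [94] [88] [88] [66].

13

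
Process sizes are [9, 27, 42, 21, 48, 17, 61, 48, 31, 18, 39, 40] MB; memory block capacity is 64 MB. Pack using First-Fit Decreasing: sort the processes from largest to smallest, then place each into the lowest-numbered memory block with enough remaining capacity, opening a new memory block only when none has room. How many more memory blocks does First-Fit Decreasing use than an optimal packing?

First-Fit Decreasing: [61] [48,9] [48] [42,21] [40,18] [39,17] [31,27] → 7 memory blocks.
Total size 401 MB; any packing needs at least ⌈401/64⌉ = 7 memory blocks.
So 7 is already optimal.

0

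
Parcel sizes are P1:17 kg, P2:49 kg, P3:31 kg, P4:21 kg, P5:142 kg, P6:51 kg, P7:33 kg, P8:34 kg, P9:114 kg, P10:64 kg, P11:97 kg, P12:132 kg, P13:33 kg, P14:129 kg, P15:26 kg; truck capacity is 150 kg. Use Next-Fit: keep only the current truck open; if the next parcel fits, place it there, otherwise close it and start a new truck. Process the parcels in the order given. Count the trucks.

truck 1: place P1 (17 kg), 133 kg left
truck 1: place P2 (49 kg), 84 kg left
truck 1: place P3 (31 kg), 53 kg left
truck 1: place P4 (21 kg), 32 kg left
truck 2: place P5 (142 kg), 8 kg left
truck 3: place P6 (51 kg), 99 kg left
truck 3: place P7 (33 kg), 66 kg left
truck 3: place P8 (34 kg), 32 kg left
truck 4: place P9 (114 kg), 36 kg left
truck 5: place P10 (64 kg), 86 kg left
truck 6: place P11 (97 kg), 53 kg left
truck 7: place P12 (132 kg), 18 kg left
truck 8: place P13 (33 kg), 117 kg left
truck 9: place P14 (129 kg), 21 kg left
truck 10: place P15 (26 kg), 124 kg left
Final trucks: [17,49,31,21] [142] [51,33,34] [114] [64] [97] [132] [33] [129] [26].

10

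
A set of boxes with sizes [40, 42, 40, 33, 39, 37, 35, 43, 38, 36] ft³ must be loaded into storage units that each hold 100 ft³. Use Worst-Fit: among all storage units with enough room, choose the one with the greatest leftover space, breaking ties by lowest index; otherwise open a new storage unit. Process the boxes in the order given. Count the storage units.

40 ft³ → storage unit 1 (remaining 60 ft³)
42 ft³ → storage unit 1 (remaining 18 ft³)
40 ft³ → storage unit 2 (remaining 60 ft³)
33 ft³ → storage unit 2 (remaining 27 ft³)
39 ft³ → storage unit 3 (remaining 61 ft³)
37 ft³ → storage unit 3 (remaining 24 ft³)
35 ft³ → storage unit 4 (remaining 65 ft³)
43 ft³ → storage unit 4 (remaining 22 ft³)
38 ft³ → storage unit 5 (remaining 62 ft³)
36 ft³ → storage unit 5 (remaining 26 ft³)
Final storage units: [40,42] [40,33] [39,37] [35,43] [38,36].

5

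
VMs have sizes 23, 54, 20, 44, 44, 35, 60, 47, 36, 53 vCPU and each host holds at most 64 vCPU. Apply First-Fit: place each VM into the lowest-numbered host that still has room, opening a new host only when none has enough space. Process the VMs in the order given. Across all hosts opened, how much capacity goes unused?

host 1: place 23 vCPU, 41 vCPU left
host 2: place 54 vCPU, 10 vCPU left
host 1: place 20 vCPU, 21 vCPU left
host 3: place 44 vCPU, 20 vCPU left
host 4: place 44 vCPU, 20 vCPU left
host 5: place 35 vCPU, 29 vCPU left
host 6: place 60 vCPU, 4 vCPU left
host 7: place 47 vCPU, 17 vCPU left
host 8: place 36 vCPU, 28 vCPU left
host 9: place 53 vCPU, 11 vCPU left
9 hosts × 64 vCPU = 576 vCPU; used 416 vCPU; unused 160 vCPU.

160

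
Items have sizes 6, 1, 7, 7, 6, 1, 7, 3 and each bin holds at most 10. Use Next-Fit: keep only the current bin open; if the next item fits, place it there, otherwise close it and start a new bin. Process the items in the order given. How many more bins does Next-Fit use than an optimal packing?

Next-Fit: [6,1] [7] [7] [6,1] [7,3] → 5 bins.
5 items exceed 5 (half the capacity), and no two of those can share a bin, so at least 5 bins are needed.
So 5 is already optimal.

0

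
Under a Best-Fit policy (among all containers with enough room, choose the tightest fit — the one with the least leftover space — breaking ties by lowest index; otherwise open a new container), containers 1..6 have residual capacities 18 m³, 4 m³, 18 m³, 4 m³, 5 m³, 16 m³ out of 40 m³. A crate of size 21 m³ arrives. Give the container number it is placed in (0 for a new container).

0

No container has ≥ 21 m³ free, so a new container is opened.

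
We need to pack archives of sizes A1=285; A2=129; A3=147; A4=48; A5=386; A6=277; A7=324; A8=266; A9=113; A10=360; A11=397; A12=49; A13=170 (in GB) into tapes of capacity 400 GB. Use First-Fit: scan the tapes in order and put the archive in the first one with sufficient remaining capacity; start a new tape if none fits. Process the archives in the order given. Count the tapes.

tape 1: place A1 (285 GB), 115 GB left
tape 2: place A2 (129 GB), 271 GB left
tape 2: place A3 (147 GB), 124 GB left
tape 1: place A4 (48 GB), 67 GB left
tape 3: place A5 (386 GB), 14 GB left
tape 4: place A6 (277 GB), 123 GB left
tape 5: place A7 (324 GB), 76 GB left
tape 6: place A8 (266 GB), 134 GB left
tape 2: place A9 (113 GB), 11 GB left
tape 7: place A10 (360 GB), 40 GB left
tape 8: place A11 (397 GB), 3 GB left
tape 1: place A12 (49 GB), 18 GB left
tape 9: place A13 (170 GB), 230 GB left
Final tapes: [285,48,49] [129,147,113] [386] [277] [324] [266] [360] [397] [170].

9 tapes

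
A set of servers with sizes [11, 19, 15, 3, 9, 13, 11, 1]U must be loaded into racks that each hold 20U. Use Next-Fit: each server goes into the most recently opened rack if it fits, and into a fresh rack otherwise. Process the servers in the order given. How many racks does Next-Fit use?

Put 11U in rack 1; 9U remain.
Put 19U in rack 2; 1U remain.
Put 15U in rack 3; 5U remain.
Put 3U in rack 3; 2U remain.
Put 9U in rack 4; 11U remain.
Put 13U in rack 5; 7U remain.
Put 11U in rack 6; 9U remain.
Put 1U in rack 6; 8U remain.

6 racks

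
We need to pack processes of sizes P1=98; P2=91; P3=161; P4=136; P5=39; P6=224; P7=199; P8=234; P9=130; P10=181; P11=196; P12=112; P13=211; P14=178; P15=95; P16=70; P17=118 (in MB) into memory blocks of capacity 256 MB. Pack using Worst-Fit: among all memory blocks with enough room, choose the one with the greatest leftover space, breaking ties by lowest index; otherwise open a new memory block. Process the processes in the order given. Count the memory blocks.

P1 (98 MB) → memory block 1 (remaining 158 MB)
P2 (91 MB) → memory block 1 (remaining 67 MB)
P3 (161 MB) → memory block 2 (remaining 95 MB)
P4 (136 MB) → memory block 3 (remaining 120 MB)
P5 (39 MB) → memory block 3 (remaining 81 MB)
P6 (224 MB) → memory block 4 (remaining 32 MB)
P7 (199 MB) → memory block 5 (remaining 57 MB)
P8 (234 MB) → memory block 6 (remaining 22 MB)
P9 (130 MB) → memory block 7 (remaining 126 MB)
P10 (181 MB) → memory block 8 (remaining 75 MB)
P11 (196 MB) → memory block 9 (remaining 60 MB)
P12 (112 MB) → memory block 7 (remaining 14 MB)
P13 (211 MB) → memory block 10 (remaining 45 MB)
P14 (178 MB) → memory block 11 (remaining 78 MB)
P15 (95 MB) → memory block 2 (remaining 0 MB)
P16 (70 MB) → memory block 3 (remaining 11 MB)
P17 (118 MB) → memory block 12 (remaining 138 MB)

12 memory blocks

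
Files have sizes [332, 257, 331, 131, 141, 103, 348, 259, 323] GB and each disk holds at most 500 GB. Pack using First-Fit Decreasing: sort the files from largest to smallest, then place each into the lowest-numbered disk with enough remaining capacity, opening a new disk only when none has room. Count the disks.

Sorted descending: 348, 332, 331, 323, 259, 257, 141, 131, 103.
disk 1: place 348 GB, 152 GB left
disk 2: place 332 GB, 168 GB left
disk 3: place 331 GB, 169 GB left
disk 4: place 323 GB, 177 GB left
disk 5: place 259 GB, 241 GB left
disk 6: place 257 GB, 243 GB left
disk 1: place 141 GB, 11 GB left
disk 2: place 131 GB, 37 GB left
disk 3: place 103 GB, 66 GB left
Final disks: [348,141] [332,131] [331,103] [323] [259] [257].

6 disks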